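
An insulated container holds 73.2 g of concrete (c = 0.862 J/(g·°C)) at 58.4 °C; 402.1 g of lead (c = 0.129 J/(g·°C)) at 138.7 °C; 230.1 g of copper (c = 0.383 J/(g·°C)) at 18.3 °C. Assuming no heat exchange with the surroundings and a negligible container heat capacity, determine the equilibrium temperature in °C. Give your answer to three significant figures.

T_f = 61.5 °C

Σ mᵢcᵢ(T − Tᵢ) = 0  ⇒  T = Σ mᵢcᵢTᵢ / Σ mᵢcᵢ
Σ mᵢcᵢ = 73.2×0.862 + 402.1×0.129 + 230.1×0.383 = 203.0976
Σ mᵢcᵢTᵢ = 63.0984×58.4 + 51.8709×138.7 + 88.1283×18.3 = 12492
T = 12492 / 203.0976 = 61.51 °C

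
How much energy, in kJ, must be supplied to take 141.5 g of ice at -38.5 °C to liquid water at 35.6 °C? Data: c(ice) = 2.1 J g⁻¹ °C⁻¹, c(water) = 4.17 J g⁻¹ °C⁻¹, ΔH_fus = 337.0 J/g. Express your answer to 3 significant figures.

q1 (heat ice -38.5→0.0 °C): 141.5 × 2.1 × 38.5 = 11440 J
q2 (melt at 0 °C): 141.5 × 337.0 = 47686 J
q3 (heat water 0.0→35.6 °C): 141.5 × 4.17 × 35.6 = 21006 J
Total: 11440 + 47686 + 21006 = 80132 J = 80.1 kJ

q = 80.1 kJ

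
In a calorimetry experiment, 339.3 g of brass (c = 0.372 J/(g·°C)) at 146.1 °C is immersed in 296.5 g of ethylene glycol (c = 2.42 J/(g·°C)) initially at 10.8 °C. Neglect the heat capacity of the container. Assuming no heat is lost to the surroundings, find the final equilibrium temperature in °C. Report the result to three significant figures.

Heat lost by brass = heat gained by ethylene glycol.
(339.3)(0.372)(146.1 − T) = (296.5)(2.42)(T − 10.8)
126.2196 (146.1 − T) = 717.53 (T − 10.8)
18441 − 126.2196 T = 717.53 T − 7749.3
26190.3 = 843.7496 T
T = 31.04 °C

T_f = 31.0 °C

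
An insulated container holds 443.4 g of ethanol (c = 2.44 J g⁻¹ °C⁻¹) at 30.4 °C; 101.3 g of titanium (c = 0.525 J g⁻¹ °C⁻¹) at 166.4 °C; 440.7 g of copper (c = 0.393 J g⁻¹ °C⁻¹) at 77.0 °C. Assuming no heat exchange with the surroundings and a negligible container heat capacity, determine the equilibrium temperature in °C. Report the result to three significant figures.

T_f = 42.1 °C

Σ mᵢcᵢ(T − Tᵢ) = 0  ⇒  T = Σ mᵢcᵢTᵢ / Σ mᵢcᵢ
Σ mᵢcᵢ = 443.4×2.44 + 101.3×0.525 + 440.7×0.393 = 1308.2736
Σ mᵢcᵢTᵢ = 1081.896×30.4 + 53.1825×166.4 + 173.1951×77.0 = 55075
T = 55075 / 1308.2736 = 42.10 °C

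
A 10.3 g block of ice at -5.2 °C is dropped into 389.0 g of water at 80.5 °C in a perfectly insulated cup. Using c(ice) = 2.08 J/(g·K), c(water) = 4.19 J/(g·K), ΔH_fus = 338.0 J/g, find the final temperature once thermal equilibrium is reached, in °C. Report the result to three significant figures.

Heat to bring ice to 0 °C and melt it: q₁ = 10.3×2.08×5.2 + 10.3×338.0 = 3592.8 J
Heat the water can supply cooling to 0 °C: 389.0×4.19×80.5 = 131208 J > q₁, so all ice melts.
Energy balance: 389.0×4.19×(80.5 − T) = 3592.8 + 10.3×4.19×(T − 0)
1629.91(80.5 − T) = 3592.8 + 43.157 T
131208 − 3592.8 = 1673.067 T
T = 127615.2 / 1673.067 = 76.28 °C

T_f = 76.3 °C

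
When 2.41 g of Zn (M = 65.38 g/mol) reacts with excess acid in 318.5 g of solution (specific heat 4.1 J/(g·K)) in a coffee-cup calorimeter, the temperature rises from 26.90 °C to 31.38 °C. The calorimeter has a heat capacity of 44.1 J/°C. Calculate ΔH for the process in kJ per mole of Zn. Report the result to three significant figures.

ΔH = -164 kJ/mol

|ΔT| = |31.38 − 26.90| = 4.48 °C
|q_surr| = (318.5 × 4.1 + 44.1) × 4.48 = 1349.95 × 4.48 = 6048 J
n(Zn) = 2.41 / 65.38 = 0.03686 mol
Temperature rose, so q_rxn = −|q_surr| = -6.048 kJ
ΔH = q_rxn / n = -164.1 kJ/mol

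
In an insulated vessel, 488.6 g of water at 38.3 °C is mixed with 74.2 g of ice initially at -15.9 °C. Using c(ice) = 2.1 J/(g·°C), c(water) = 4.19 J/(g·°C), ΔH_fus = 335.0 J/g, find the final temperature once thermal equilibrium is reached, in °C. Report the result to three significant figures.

Heat to bring ice to 0 °C and melt it: q₁ = 74.2×2.1×15.9 + 74.2×335.0 = 27335 J
Heat the water can supply cooling to 0 °C: 488.6×4.19×38.3 = 78409.1 J > q₁, so all ice melts.
Energy balance: 488.6×4.19×(38.3 − T) = 27335 + 74.2×4.19×(T − 0)
2047.234(38.3 − T) = 27335 + 310.898 T
78409.1 − 27335 = 2358.132 T
T = 51074.1 / 2358.132 = 21.66 °C

T_f = 21.7 °C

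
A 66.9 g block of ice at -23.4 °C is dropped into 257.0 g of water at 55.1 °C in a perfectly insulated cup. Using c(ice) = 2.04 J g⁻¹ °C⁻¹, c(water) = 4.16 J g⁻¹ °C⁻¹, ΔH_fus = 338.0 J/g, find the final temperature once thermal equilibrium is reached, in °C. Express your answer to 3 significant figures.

T_f = 24.6 °C

Heat to bring ice to 0 °C and melt it: q₁ = 66.9×2.04×23.4 + 66.9×338.0 = 25806 J
Heat the water can supply cooling to 0 °C: 257.0×4.16×55.1 = 58908.5 J > q₁, so all ice melts.
Energy balance: 257.0×4.16×(55.1 − T) = 25806 + 66.9×4.16×(T − 0)
1069.12(55.1 − T) = 25806 + 278.304 T
58908.5 − 25806 = 1347.424 T
T = 33102.5 / 1347.424 = 24.57 °C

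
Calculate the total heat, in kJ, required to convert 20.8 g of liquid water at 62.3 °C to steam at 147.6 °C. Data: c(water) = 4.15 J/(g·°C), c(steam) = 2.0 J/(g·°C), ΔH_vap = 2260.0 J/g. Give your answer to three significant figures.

q = 52.2 kJ

q1 (heat water 62.3→100.0 °C): 20.8 × 4.15 × 37.7 = 3254 J
q2 (vaporize at 100 °C): 20.8 × 2260.0 = 47008 J
q3 (heat steam 100.0→147.6 °C): 20.8 × 2.0 × 47.6 = 1980 J
Total: 3254 + 47008 + 1980 = 52242 J = 52.2 kJ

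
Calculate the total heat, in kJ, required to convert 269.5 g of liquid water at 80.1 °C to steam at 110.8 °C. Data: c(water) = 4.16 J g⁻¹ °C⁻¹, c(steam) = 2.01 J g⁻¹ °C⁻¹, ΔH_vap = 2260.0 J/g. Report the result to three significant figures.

q1 (heat water 80.1→100.0 °C): 269.5 × 4.16 × 19.9 = 22310 J
q2 (vaporize at 100 °C): 269.5 × 2260.0 = 609070 J
q3 (heat steam 100.0→110.8 °C): 269.5 × 2.01 × 10.8 = 5850 J
Total: 22310 + 609070 + 5850 = 637230 J = 637 kJ

q = 637 kJ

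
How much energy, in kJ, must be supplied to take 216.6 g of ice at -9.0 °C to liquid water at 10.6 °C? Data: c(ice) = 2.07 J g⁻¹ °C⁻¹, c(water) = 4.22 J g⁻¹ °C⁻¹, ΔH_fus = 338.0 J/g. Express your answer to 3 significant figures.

q = 86.9 kJ

q1 (heat ice -9.0→0.0 °C): 216.6 × 2.07 × 9.0 = 4035 J
q2 (melt at 0 °C): 216.6 × 338.0 = 73211 J
q3 (heat water 0.0→10.6 °C): 216.6 × 4.22 × 10.6 = 9689 J
Total: 4035 + 73211 + 9689 = 86935 J = 86.9 kJ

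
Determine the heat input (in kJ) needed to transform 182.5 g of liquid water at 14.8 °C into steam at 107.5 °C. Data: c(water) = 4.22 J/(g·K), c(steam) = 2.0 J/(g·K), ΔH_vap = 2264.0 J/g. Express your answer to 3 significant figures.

q = 482 kJ

q1 (heat water 14.8→100.0 °C): 182.5 × 4.22 × 85.2 = 65617 J
q2 (vaporize at 100 °C): 182.5 × 2264.0 = 413180 J
q3 (heat steam 100.0→107.5 °C): 182.5 × 2.0 × 7.5 = 2738 J
Total: 65617 + 413180 + 2738 = 481535 J = 482 kJ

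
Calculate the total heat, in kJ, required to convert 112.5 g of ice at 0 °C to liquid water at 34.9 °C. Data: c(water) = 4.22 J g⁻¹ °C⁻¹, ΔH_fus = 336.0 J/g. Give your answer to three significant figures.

q = 54.4 kJ

q1 (melt at 0 °C): 112.5 × 336.0 = 37800 J
q2 (heat water 0.0→34.9 °C): 112.5 × 4.22 × 34.9 = 16569 J
Total: 37800 + 16569 = 54369 J = 54.4 kJ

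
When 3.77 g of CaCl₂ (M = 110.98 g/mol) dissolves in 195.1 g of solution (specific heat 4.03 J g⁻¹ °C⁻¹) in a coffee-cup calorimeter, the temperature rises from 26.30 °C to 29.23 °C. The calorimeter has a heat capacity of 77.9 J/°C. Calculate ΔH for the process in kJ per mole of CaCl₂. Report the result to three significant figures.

ΔH = -74.5 kJ/mol

|ΔT| = |29.23 − 26.30| = 2.93 °C
|q_surr| = (195.1 × 4.03 + 77.9) × 2.93 = 864.153 × 2.93 = 2532 J
n(CaCl₂) = 3.77 / 110.98 = 0.03397 mol
Temperature rose, so q_rxn = −|q_surr| = -2.532 kJ
ΔH = q_rxn / n = -74.54 kJ/mol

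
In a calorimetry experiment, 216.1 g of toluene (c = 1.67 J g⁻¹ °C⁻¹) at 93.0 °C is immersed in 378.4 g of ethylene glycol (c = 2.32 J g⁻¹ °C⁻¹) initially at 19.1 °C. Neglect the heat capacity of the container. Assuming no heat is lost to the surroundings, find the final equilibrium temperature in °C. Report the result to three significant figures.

Heat lost by toluene = heat gained by ethylene glycol.
(216.1)(1.67)(93.0 − T) = (378.4)(2.32)(T − 19.1)
360.887 (93.0 − T) = 877.888 (T − 19.1)
33562 − 360.887 T = 877.888 T − 16768
50330 = 1238.775 T
T = 40.63 °C

T_f = 40.6 °C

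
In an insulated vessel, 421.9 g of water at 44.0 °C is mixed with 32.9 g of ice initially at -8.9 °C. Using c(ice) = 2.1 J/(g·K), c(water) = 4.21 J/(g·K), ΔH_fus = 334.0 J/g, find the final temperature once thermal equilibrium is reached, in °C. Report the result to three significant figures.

T_f = 34.8 °C

Heat to bring ice to 0 °C and melt it: q₁ = 32.9×2.1×8.9 + 32.9×334.0 = 11604 J
Heat the water can supply cooling to 0 °C: 421.9×4.21×44.0 = 78152.8 J > q₁, so all ice melts.
Energy balance: 421.9×4.21×(44.0 − T) = 11604 + 32.9×4.21×(T − 0)
1776.199(44.0 − T) = 11604 + 138.509 T
78152.8 − 11604 = 1914.708 T
T = 66548.8 / 1914.708 = 34.76 °C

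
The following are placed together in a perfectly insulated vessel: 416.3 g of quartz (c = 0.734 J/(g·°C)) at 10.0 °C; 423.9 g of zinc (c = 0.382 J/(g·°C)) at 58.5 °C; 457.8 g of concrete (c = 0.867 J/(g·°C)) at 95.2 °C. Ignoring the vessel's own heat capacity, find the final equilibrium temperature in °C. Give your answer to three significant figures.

Σ mᵢcᵢ(T − Tᵢ) = 0  ⇒  T = Σ mᵢcᵢTᵢ / Σ mᵢcᵢ
Σ mᵢcᵢ = 416.3×0.734 + 423.9×0.382 + 457.8×0.867 = 864.4066
Σ mᵢcᵢTᵢ = 305.5642×10.0 + 161.9298×58.5 + 396.9126×95.2 = 50315
T = 50315 / 864.4066 = 58.21 °C

T_f = 58.2 °C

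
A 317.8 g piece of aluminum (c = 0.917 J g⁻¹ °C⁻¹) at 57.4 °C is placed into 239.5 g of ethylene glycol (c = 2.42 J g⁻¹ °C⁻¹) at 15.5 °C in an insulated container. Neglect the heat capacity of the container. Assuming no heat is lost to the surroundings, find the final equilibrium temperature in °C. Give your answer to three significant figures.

Heat lost by aluminum = heat gained by ethylene glycol.
(317.8)(0.917)(57.4 − T) = (239.5)(2.42)(T − 15.5)
291.4226 (57.4 − T) = 579.59 (T − 15.5)
16728 − 291.4226 T = 579.59 T − 8983.6
25711.6 = 871.0126 T
T = 29.52 °C

T_f = 29.5 °C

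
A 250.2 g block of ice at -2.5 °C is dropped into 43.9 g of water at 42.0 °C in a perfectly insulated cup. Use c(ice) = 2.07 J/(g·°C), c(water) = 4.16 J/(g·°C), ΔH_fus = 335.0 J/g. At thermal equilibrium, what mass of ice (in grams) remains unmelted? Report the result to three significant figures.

Heat to warm all ice to 0 °C: 250.2×2.07×2.5 = 1294.8 J
Heat released by water cooling to 0 °C: 43.9×4.16×42.0 = 7670.2 J
7670.2 J < 1294.8 + 250.2×335.0 = 85111.8 J, so not all ice melts; final T = 0 °C.
Heat left for melting: 7670.2 − 1294.8 = 6375.4 J
Mass melted = 6375.4 / 335.0 = 19.03 g
Ice remaining = 250.2 − 19.03 = 231.17 g

m_ice remaining = 231 g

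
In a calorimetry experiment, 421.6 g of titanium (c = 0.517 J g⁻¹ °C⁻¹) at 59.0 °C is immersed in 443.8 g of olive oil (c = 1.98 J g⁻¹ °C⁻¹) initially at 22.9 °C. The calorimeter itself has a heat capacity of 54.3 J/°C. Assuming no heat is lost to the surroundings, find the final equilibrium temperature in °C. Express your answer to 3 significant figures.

Heat lost by titanium = heat gained by olive oil + calorimeter.
(421.6)(0.517)(59.0 − T) = [(443.8)(1.98) + 54.3](T − 22.9)
217.9672 (59.0 − T) = 933.024 (T − 22.9)
12860 − 217.9672 T = 933.024 T − 21366
34226 = 1150.9912 T
T = 29.74 °C

T_f = 29.7 °C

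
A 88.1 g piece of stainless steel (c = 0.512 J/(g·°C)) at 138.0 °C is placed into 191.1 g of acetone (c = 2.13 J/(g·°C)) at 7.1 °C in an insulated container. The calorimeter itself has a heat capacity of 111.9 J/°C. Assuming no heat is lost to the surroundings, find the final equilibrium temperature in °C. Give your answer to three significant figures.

T_f = 17.6 °C

Heat lost by stainless steel = heat gained by acetone + calorimeter.
(88.1)(0.512)(138.0 − T) = [(191.1)(2.13) + 111.9](T − 7.1)
45.1072 (138.0 − T) = 518.943 (T − 7.1)
6224.8 − 45.1072 T = 518.943 T − 3684.5
9909.3 = 564.0502 T
T = 17.57 °C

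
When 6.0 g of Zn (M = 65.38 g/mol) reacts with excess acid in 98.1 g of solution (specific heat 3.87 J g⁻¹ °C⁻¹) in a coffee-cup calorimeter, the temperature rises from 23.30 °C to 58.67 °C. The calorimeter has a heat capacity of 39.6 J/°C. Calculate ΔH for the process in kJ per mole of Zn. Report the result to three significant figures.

|ΔT| = |58.67 − 23.30| = 35.37 °C
|q_surr| = (98.1 × 3.87 + 39.6) × 35.37 = 419.247 × 35.37 = 14830 J
n(Zn) = 6.0 / 65.38 = 0.09177 mol
Temperature rose, so q_rxn = −|q_surr| = -14.83 kJ
ΔH = q_rxn / n = -161.6 kJ/mol

ΔH = -162 kJ/mol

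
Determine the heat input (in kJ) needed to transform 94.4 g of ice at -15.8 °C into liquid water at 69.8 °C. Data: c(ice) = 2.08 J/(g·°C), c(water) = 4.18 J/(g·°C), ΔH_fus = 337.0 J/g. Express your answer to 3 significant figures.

q = 62.5 kJ

q1 (heat ice -15.8→0.0 °C): 94.4 × 2.08 × 15.8 = 3102 J
q2 (melt at 0 °C): 94.4 × 337.0 = 31813 J
q3 (heat water 0.0→69.8 °C): 94.4 × 4.18 × 69.8 = 27543 J
Total: 3102 + 31813 + 27543 = 62458 J = 62.5 kJ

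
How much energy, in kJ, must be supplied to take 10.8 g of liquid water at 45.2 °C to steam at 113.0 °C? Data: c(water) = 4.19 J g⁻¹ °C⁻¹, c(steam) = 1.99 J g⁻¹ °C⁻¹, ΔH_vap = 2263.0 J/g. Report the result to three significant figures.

q1 (heat water 45.2→100.0 °C): 10.8 × 4.19 × 54.8 = 2480 J
q2 (vaporize at 100 °C): 10.8 × 2263.0 = 24440 J
q3 (heat steam 100.0→113.0 °C): 10.8 × 1.99 × 13.0 = 279 J
Total: 2480 + 24440 + 279 = 27199 J = 27.2 kJ

q = 27.2 kJ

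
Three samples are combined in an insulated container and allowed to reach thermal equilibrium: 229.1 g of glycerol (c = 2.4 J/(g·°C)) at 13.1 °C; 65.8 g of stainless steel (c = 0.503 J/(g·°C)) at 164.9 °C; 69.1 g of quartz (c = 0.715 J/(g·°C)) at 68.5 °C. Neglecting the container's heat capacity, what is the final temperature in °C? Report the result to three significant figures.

Σ mᵢcᵢ(T − Tᵢ) = 0  ⇒  T = Σ mᵢcᵢTᵢ / Σ mᵢcᵢ
Σ mᵢcᵢ = 229.1×2.4 + 65.8×0.503 + 69.1×0.715 = 632.3439
Σ mᵢcᵢTᵢ = 549.84×13.1 + 33.0974×164.9 + 49.4065×68.5 = 16045
T = 16045 / 632.3439 = 25.37 °C

T_f = 25.4 °C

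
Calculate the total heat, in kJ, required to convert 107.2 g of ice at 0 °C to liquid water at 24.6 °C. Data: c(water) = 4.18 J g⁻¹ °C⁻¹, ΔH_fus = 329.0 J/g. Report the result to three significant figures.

q1 (melt at 0 °C): 107.2 × 329.0 = 35269 J
q2 (heat water 0.0→24.6 °C): 107.2 × 4.18 × 24.6 = 11023 J
Total: 35269 + 11023 = 46292 J = 46.3 kJ

q = 46.3 kJ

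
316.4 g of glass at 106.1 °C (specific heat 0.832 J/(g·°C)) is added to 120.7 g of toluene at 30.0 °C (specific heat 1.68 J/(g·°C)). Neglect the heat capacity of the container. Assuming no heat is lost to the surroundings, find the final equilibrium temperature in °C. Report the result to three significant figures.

Heat lost by glass = heat gained by toluene.
(316.4)(0.832)(106.1 − T) = (120.7)(1.68)(T − 30.0)
263.2448 (106.1 − T) = 202.776 (T − 30.0)
27930 − 263.2448 T = 202.776 T − 6083.3
34013.3 = 466.0208 T
T = 72.99 °C

T_f = 73.0 °C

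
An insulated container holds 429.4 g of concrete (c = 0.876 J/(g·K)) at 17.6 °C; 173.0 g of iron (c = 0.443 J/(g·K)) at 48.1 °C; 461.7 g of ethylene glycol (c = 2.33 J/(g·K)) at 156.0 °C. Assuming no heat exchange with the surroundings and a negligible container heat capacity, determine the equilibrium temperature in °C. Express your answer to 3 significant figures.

Σ mᵢcᵢ(T − Tᵢ) = 0  ⇒  T = Σ mᵢcᵢTᵢ / Σ mᵢcᵢ
Σ mᵢcᵢ = 429.4×0.876 + 173.0×0.443 + 461.7×2.33 = 1528.5544
Σ mᵢcᵢTᵢ = 376.1544×17.6 + 76.639×48.1 + 1075.761×156.0 = 178130
T = 178130 / 1528.5544 = 116.5 °C

T_f = 117 °C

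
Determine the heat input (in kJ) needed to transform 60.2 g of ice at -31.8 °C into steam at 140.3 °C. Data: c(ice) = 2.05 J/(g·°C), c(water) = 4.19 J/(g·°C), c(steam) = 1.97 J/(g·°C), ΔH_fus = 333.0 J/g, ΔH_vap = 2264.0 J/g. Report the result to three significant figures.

q = 190 kJ

q1 (heat ice -31.8→0.0 °C): 60.2 × 2.05 × 31.8 = 3924 J
q2 (melt at 0 °C): 60.2 × 333.0 = 20047 J
q3 (heat water 0.0→100.0 °C): 60.2 × 4.19 × 100.0 = 25224 J
q4 (vaporize at 100 °C): 60.2 × 2264.0 = 136293 J
q5 (heat steam 100.0→140.3 °C): 60.2 × 1.97 × 40.3 = 4779 J
Total: 3924 + 20047 + 25224 + 136293 + 4779 = 190267 J = 190 kJ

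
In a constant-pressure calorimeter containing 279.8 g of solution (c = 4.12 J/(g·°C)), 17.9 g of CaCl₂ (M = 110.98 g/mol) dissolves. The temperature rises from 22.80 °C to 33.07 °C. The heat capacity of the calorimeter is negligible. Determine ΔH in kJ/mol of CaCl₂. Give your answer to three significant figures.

ΔH = -73.4 kJ/mol

|ΔT| = |33.07 − 22.80| = 10.27 °C
|q_surr| = (279.8 × 4.12) × 10.27 = 1152.776 × 10.27 = 11840 J
n(CaCl₂) = 17.9 / 110.98 = 0.1613 mol
Temperature rose, so q_rxn = −|q_surr| = -11.84 kJ
ΔH = q_rxn / n = -73.40 kJ/mol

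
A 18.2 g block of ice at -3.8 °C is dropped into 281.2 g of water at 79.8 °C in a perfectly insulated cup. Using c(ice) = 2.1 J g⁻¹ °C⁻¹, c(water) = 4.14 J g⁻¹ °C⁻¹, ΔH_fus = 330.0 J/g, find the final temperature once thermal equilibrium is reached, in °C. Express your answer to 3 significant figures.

Heat to bring ice to 0 °C and melt it: q₁ = 18.2×2.1×3.8 + 18.2×330.0 = 6151.2 J
Heat the water can supply cooling to 0 °C: 281.2×4.14×79.8 = 92900.6 J > q₁, so all ice melts.
Energy balance: 281.2×4.14×(79.8 − T) = 6151.2 + 18.2×4.14×(T − 0)
1164.168(79.8 − T) = 6151.2 + 75.348 T
92900.6 − 6151.2 = 1239.516 T
T = 86749.4 / 1239.516 = 69.99 °C

T_f = 70.0 °C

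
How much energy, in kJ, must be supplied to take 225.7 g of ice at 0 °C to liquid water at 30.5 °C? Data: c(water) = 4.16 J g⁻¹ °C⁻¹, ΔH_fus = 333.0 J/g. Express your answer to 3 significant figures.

q1 (melt at 0 °C): 225.7 × 333.0 = 75158 J
q2 (heat water 0.0→30.5 °C): 225.7 × 4.16 × 30.5 = 28637 J
Total: 75158 + 28637 = 103795 J = 104 kJ

q = 104 kJ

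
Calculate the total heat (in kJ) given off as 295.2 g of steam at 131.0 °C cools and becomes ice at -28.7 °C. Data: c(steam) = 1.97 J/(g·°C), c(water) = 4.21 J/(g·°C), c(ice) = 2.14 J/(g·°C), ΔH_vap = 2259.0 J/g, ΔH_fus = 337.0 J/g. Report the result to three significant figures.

q = 927 kJ

q1 (cool steam 131.0→100 °C): 295.2 × 1.97 × 31.0 = 18028 J
q2 (condense at 100 °C): 295.2 × 2259.0 = 666857 J
q3 (cool water 100→0 °C): 295.2 × 4.21 × 100.0 = 124279 J
q4 (freeze at 0 °C): 295.2 × 337.0 = 99482 J
q5 (cool ice 0→-28.7 °C): 295.2 × 2.14 × 28.7 = 18131 J
Total: 18028 + 666857 + 124279 + 99482 + 18131 = 926777 J = 927 kJ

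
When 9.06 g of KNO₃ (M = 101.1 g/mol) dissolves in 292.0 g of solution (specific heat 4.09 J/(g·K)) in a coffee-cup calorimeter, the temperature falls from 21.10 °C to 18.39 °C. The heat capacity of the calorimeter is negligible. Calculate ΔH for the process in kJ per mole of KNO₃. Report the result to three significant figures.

|ΔT| = |18.39 − 21.10| = 2.71 °C
|q_surr| = (292.0 × 4.09) × 2.71 = 1194.28 × 2.71 = 3236 J
n(KNO₃) = 9.06 / 101.1 = 0.08961 mol
Temperature fell, so q_rxn = +|q_surr| = 3.236 kJ
ΔH = q_rxn / n = 36.11 kJ/mol

ΔH = 36.1 kJ/mol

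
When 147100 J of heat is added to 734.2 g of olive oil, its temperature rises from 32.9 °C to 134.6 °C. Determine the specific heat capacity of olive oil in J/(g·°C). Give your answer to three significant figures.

c = q / (m ΔT) = 147100 / (734.2 × 101.7)
c = 147100 / 74668.14 = 1.97 J/(g·°C)

c = 1.97 J/(g·°C)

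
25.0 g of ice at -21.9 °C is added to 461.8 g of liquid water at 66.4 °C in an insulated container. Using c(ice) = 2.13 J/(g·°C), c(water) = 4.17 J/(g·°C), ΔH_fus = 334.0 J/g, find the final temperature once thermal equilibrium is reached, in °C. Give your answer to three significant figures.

Heat to bring ice to 0 °C and melt it: q₁ = 25.0×2.13×21.9 + 25.0×334.0 = 9516.2 J
Heat the water can supply cooling to 0 °C: 461.8×4.17×66.4 = 127867 J > q₁, so all ice melts.
Energy balance: 461.8×4.17×(66.4 − T) = 9516.2 + 25.0×4.17×(T − 0)
1925.706(66.4 − T) = 9516.2 + 104.25 T
127867 − 9516.2 = 2029.956 T
T = 118350.8 / 2029.956 = 58.30 °C

T_f = 58.3 °C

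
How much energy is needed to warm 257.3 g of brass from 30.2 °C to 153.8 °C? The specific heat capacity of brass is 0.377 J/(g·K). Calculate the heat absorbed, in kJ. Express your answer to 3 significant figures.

q = m c ΔT = 257.3 × 0.377 × (153.8 − 30.2)
q = 257.3 × 0.377 × 123.6 = 11990 J = 12.0 kJ

q = 12.0 kJ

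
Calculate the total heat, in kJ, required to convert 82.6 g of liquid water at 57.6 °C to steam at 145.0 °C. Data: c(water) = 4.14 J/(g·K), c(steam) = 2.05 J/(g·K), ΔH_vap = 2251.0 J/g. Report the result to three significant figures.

q1 (heat water 57.6→100.0 °C): 82.6 × 4.14 × 42.4 = 14499 J
q2 (vaporize at 100 °C): 82.6 × 2251.0 = 185933 J
q3 (heat steam 100.0→145.0 °C): 82.6 × 2.05 × 45.0 = 7620 J
Total: 14499 + 185933 + 7620 = 208052 J = 208 kJ

q = 208 kJ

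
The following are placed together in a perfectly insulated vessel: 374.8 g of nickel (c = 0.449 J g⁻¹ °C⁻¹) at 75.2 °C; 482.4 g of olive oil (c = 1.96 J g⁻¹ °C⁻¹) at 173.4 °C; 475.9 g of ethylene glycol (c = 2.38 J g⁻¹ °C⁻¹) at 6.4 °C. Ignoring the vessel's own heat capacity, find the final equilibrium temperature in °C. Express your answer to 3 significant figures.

Σ mᵢcᵢ(T − Tᵢ) = 0  ⇒  T = Σ mᵢcᵢTᵢ / Σ mᵢcᵢ
Σ mᵢcᵢ = 374.8×0.449 + 482.4×1.96 + 475.9×2.38 = 2246.4312
Σ mᵢcᵢTᵢ = 168.2852×75.2 + 945.504×173.4 + 1132.642×6.4 = 183850
T = 183850 / 2246.4312 = 81.84 °C

T_f = 81.8 °C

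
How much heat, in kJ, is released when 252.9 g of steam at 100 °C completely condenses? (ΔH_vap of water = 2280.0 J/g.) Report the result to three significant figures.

q = m × ΔH_vap = 252.9 × 2280.0 = 576600 J = 577 kJ

q = 577 kJ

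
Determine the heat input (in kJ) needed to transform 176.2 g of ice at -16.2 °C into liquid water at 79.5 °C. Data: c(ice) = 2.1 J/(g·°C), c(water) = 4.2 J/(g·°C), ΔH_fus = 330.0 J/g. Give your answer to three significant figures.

q = 123 kJ

q1 (heat ice -16.2→0.0 °C): 176.2 × 2.1 × 16.2 = 5994 J
q2 (melt at 0 °C): 176.2 × 330.0 = 58146 J
q3 (heat water 0.0→79.5 °C): 176.2 × 4.2 × 79.5 = 58833 J
Total: 5994 + 58146 + 58833 = 122973 J = 123 kJ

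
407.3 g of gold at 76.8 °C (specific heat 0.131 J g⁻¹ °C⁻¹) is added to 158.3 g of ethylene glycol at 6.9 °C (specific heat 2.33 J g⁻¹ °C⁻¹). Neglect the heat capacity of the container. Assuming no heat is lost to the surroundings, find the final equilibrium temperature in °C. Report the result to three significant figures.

T_f = 15.7 °C

Heat lost by gold = heat gained by ethylene glycol.
(407.3)(0.131)(76.8 − T) = (158.3)(2.33)(T − 6.9)
53.3563 (76.8 − T) = 368.839 (T − 6.9)
4097.8 − 53.3563 T = 368.839 T − 2545.0
6642.8 = 422.1953 T
T = 15.73 °C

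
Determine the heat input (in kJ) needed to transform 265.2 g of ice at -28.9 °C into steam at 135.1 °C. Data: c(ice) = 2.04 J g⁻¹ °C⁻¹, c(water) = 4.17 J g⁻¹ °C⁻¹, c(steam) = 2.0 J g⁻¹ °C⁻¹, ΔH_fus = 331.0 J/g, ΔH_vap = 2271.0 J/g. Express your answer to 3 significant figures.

q1 (heat ice -28.9→0.0 °C): 265.2 × 2.04 × 28.9 = 15635 J
q2 (melt at 0 °C): 265.2 × 331.0 = 87781 J
q3 (heat water 0.0→100.0 °C): 265.2 × 4.17 × 100.0 = 110588 J
q4 (vaporize at 100 °C): 265.2 × 2271.0 = 602269 J
q5 (heat steam 100.0→135.1 °C): 265.2 × 2.0 × 35.1 = 18617 J
Total: 15635 + 87781 + 110588 + 602269 + 18617 = 834890 J = 835 kJ

q = 835 kJ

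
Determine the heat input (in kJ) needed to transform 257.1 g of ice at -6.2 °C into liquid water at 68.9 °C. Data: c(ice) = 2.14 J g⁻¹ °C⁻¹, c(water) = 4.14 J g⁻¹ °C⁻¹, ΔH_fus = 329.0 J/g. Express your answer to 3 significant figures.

q1 (heat ice -6.2→0.0 °C): 257.1 × 2.14 × 6.2 = 3411 J
q2 (melt at 0 °C): 257.1 × 329.0 = 84586 J
q3 (heat water 0.0→68.9 °C): 257.1 × 4.14 × 68.9 = 73337 J
Total: 3411 + 84586 + 73337 = 161334 J = 161 kJ

q = 161 kJ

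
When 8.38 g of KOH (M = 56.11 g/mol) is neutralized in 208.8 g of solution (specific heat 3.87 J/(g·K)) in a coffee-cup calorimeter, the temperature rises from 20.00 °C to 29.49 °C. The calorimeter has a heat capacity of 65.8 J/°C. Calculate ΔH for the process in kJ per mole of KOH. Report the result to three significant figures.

ΔH = -55.5 kJ/mol

|ΔT| = |29.49 − 20.00| = 9.49 °C
|q_surr| = (208.8 × 3.87 + 65.8) × 9.49 = 873.856 × 9.49 = 8293 J
n(KOH) = 8.38 / 56.11 = 0.1493 mol
Temperature rose, so q_rxn = −|q_surr| = -8.293 kJ
ΔH = q_rxn / n = -55.546 kJ/mol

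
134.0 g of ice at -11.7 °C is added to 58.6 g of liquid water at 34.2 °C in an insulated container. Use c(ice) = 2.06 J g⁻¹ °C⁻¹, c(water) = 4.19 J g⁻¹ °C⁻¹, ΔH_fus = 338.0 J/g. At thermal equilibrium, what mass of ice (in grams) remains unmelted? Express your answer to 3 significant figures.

Heat to warm all ice to 0 °C: 134.0×2.06×11.7 = 3229.7 J
Heat released by water cooling to 0 °C: 58.6×4.19×34.2 = 8397.3 J
8397.3 J < 3229.7 + 134.0×338.0 = 48521.7 J, so not all ice melts; final T = 0 °C.
Heat left for melting: 8397.3 − 3229.7 = 5167.6 J
Mass melted = 5167.6 / 338.0 = 15.29 g
Ice remaining = 134.0 − 15.29 = 118.71 g

m_ice remaining = 119 g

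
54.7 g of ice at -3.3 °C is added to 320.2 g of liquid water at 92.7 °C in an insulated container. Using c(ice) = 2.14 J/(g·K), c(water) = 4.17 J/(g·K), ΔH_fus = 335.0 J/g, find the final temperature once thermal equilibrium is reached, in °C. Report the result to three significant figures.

T_f = 67.2 °C

Heat to bring ice to 0 °C and melt it: q₁ = 54.7×2.14×3.3 + 54.7×335.0 = 18711 J
Heat the water can supply cooling to 0 °C: 320.2×4.17×92.7 = 123776 J > q₁, so all ice melts.
Energy balance: 320.2×4.17×(92.7 − T) = 18711 + 54.7×4.17×(T − 0)
1335.234(92.7 − T) = 18711 + 228.099 T
123776 − 18711 = 1563.333 T
T = 105065 / 1563.333 = 67.21 °C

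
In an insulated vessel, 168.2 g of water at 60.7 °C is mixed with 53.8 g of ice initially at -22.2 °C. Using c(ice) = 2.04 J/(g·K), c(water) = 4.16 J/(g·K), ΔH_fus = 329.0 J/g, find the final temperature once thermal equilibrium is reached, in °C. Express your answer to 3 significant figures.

Heat to bring ice to 0 °C and melt it: q₁ = 53.8×2.04×22.2 + 53.8×329.0 = 20137 J
Heat the water can supply cooling to 0 °C: 168.2×4.16×60.7 = 42472.5 J > q₁, so all ice melts.
Energy balance: 168.2×4.16×(60.7 − T) = 20137 + 53.8×4.16×(T − 0)
699.712(60.7 − T) = 20137 + 223.808 T
42472.5 − 20137 = 923.520 T
T = 22335.5 / 923.520 = 24.19 °C

T_f = 24.2 °C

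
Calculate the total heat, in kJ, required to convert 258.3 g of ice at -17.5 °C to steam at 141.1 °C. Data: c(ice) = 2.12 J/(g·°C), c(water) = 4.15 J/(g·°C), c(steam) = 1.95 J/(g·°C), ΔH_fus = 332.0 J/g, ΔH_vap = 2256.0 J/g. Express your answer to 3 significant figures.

q = 806 kJ

q1 (heat ice -17.5→0.0 °C): 258.3 × 2.12 × 17.5 = 9583 J
q2 (melt at 0 °C): 258.3 × 332.0 = 85756 J
q3 (heat water 0.0→100.0 °C): 258.3 × 4.15 × 100.0 = 107195 J
q4 (vaporize at 100 °C): 258.3 × 2256.0 = 582725 J
q5 (heat steam 100.0→141.1 °C): 258.3 × 1.95 × 41.1 = 20701 J
Total: 9583 + 85756 + 107195 + 582725 + 20701 = 805960 J = 806 kJ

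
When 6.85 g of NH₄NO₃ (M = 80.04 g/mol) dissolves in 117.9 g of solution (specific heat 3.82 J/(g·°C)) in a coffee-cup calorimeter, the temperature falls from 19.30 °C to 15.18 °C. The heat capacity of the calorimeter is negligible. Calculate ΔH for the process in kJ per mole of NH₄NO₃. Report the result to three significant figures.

|ΔT| = |15.18 − 19.30| = 4.12 °C
|q_surr| = (117.9 × 3.82) × 4.12 = 450.378 × 4.12 = 1856 J
n(NH₄NO₃) = 6.85 / 80.04 = 0.08558 mol
Temperature fell, so q_rxn = +|q_surr| = 1.856 kJ
ΔH = q_rxn / n = 21.69 kJ/mol

ΔH = 21.7 kJ/mol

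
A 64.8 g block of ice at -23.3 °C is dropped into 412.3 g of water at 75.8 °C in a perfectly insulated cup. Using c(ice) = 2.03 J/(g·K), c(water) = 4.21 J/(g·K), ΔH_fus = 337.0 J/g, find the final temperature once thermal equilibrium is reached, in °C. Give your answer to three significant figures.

T_f = 53.1 °C

Heat to bring ice to 0 °C and melt it: q₁ = 64.8×2.03×23.3 + 64.8×337.0 = 24903 J
Heat the water can supply cooling to 0 °C: 412.3×4.21×75.8 = 131572 J > q₁, so all ice melts.
Energy balance: 412.3×4.21×(75.8 − T) = 24903 + 64.8×4.21×(T − 0)
1735.783(75.8 − T) = 24903 + 272.808 T
131572 − 24903 = 2008.591 T
T = 106669 / 2008.591 = 53.11 °C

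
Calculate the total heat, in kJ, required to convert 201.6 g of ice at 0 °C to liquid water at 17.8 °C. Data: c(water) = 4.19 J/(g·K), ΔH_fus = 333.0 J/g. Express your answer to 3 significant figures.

q = 82.2 kJ

q1 (melt at 0 °C): 201.6 × 333.0 = 67133 J
q2 (heat water 0.0→17.8 °C): 201.6 × 4.19 × 17.8 = 15036 J
Total: 67133 + 15036 = 82169 J = 82.2 kJ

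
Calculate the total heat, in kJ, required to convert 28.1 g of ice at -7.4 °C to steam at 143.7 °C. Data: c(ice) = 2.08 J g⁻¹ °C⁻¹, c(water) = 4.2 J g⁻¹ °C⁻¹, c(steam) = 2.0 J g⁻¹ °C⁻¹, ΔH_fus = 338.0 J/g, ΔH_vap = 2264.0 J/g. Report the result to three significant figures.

q1 (heat ice -7.4→0.0 °C): 28.1 × 2.08 × 7.4 = 433 J
q2 (melt at 0 °C): 28.1 × 338.0 = 9498 J
q3 (heat water 0.0→100.0 °C): 28.1 × 4.2 × 100.0 = 11802 J
q4 (vaporize at 100 °C): 28.1 × 2264.0 = 63618 J
q5 (heat steam 100.0→143.7 °C): 28.1 × 2.0 × 43.7 = 2456 J
Total: 433 + 9498 + 11802 + 63618 + 2456 = 87807 J = 87.8 kJ

q = 87.8 kJ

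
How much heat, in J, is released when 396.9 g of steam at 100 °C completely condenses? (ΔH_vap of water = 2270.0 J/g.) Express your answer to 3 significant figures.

q = m × ΔH_vap = 396.9 × 2270.0 = 901000 J

q = 901000 J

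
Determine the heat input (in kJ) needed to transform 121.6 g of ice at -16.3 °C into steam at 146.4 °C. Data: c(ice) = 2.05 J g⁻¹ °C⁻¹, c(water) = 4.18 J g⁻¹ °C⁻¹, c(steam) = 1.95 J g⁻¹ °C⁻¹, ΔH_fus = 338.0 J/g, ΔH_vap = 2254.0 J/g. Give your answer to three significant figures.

q1 (heat ice -16.3→0.0 °C): 121.6 × 2.05 × 16.3 = 4063 J
q2 (melt at 0 °C): 121.6 × 338.0 = 41101 J
q3 (heat water 0.0→100.0 °C): 121.6 × 4.18 × 100.0 = 50829 J
q4 (vaporize at 100 °C): 121.6 × 2254.0 = 274086 J
q5 (heat steam 100.0→146.4 °C): 121.6 × 1.95 × 46.4 = 11002 J
Total: 4063 + 41101 + 50829 + 274086 + 11002 = 381081 J = 381 kJ

q = 381 kJ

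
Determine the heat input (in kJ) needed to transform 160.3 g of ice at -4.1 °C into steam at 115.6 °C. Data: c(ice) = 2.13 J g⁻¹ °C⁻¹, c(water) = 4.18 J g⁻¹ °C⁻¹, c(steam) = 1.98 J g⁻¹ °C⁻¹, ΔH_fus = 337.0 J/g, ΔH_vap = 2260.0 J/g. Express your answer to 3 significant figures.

q = 490 kJ

q1 (heat ice -4.1→0.0 °C): 160.3 × 2.13 × 4.1 = 1400 J
q2 (melt at 0 °C): 160.3 × 337.0 = 54021 J
q3 (heat water 0.0→100.0 °C): 160.3 × 4.18 × 100.0 = 67005 J
q4 (vaporize at 100 °C): 160.3 × 2260.0 = 362278 J
q5 (heat steam 100.0→115.6 °C): 160.3 × 1.98 × 15.6 = 4951 J
Total: 1400 + 54021 + 67005 + 362278 + 4951 = 489655 J = 490 kJ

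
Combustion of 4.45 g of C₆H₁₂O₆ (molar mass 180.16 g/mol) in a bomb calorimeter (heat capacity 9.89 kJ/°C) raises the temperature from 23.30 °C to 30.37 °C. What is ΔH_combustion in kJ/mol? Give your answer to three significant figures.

ΔH = -2830 kJ/mol

ΔT = 30.37 − 23.30 = 7.07 °C
q_cal = C_cal × ΔT = 9.89 × 7.07 = 69.9223 kJ
n = 4.45 / 180.16 = 0.02470 mol
q_rxn = −q_cal = -69.9223 kJ
ΔH = -69.9223 / 0.02470 = -2831 kJ/mol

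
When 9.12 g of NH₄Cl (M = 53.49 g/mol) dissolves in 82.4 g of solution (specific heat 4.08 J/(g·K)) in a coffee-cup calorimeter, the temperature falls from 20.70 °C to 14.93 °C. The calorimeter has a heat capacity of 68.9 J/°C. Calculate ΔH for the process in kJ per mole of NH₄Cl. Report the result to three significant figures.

|ΔT| = |14.93 − 20.70| = 5.77 °C
|q_surr| = (82.4 × 4.08 + 68.9) × 5.77 = 405.092 × 5.77 = 2337 J
n(NH₄Cl) = 9.12 / 53.49 = 0.1705 mol
Temperature fell, so q_rxn = +|q_surr| = 2.337 kJ
ΔH = q_rxn / n = 13.71 kJ/mol

ΔH = 13.7 kJ/mol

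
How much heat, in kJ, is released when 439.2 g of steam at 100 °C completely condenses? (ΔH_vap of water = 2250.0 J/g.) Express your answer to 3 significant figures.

q = 988 kJ

q = m × ΔH_vap = 439.2 × 2250.0 = 988200 J = 988 kJ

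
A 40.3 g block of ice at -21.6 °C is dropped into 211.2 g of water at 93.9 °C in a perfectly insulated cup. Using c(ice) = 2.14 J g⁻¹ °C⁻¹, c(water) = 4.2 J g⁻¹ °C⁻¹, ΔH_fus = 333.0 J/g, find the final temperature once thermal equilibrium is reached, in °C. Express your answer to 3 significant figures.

Heat to bring ice to 0 °C and melt it: q₁ = 40.3×2.14×21.6 + 40.3×333.0 = 15283 J
Heat the water can supply cooling to 0 °C: 211.2×4.2×93.9 = 83293.1 J > q₁, so all ice melts.
Energy balance: 211.2×4.2×(93.9 − T) = 15283 + 40.3×4.2×(T − 0)
887.04(93.9 − T) = 15283 + 169.26 T
83293.1 − 15283 = 1056.30 T
T = 68010.1 / 1056.30 = 64.39 °C

T_f = 64.4 °C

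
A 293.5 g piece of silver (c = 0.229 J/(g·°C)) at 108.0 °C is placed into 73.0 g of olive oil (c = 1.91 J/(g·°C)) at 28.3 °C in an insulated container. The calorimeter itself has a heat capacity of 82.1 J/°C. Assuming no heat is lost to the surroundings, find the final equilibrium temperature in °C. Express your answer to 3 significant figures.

Heat lost by silver = heat gained by olive oil + calorimeter.
(293.5)(0.229)(108.0 − T) = [(73.0)(1.91) + 82.1](T − 28.3)
67.2115 (108.0 − T) = 221.53 (T − 28.3)
7258.8 − 67.2115 T = 221.53 T − 6269.3
13528.1 = 288.7415 T
T = 46.85 °C

T_f = 46.9 °C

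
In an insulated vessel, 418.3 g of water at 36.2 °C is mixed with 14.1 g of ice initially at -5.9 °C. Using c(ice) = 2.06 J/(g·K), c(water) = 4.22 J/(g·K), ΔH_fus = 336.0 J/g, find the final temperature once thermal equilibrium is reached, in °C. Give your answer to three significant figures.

Heat to bring ice to 0 °C and melt it: q₁ = 14.1×2.06×5.9 + 14.1×336.0 = 4909.0 J
Heat the water can supply cooling to 0 °C: 418.3×4.22×36.2 = 63901.2 J > q₁, so all ice melts.
Energy balance: 418.3×4.22×(36.2 − T) = 4909.0 + 14.1×4.22×(T − 0)
1765.226(36.2 − T) = 4909.0 + 59.502 T
63901.2 − 4909.0 = 1824.728 T
T = 58992.2 / 1824.728 = 32.33 °C

T_f = 32.3 °C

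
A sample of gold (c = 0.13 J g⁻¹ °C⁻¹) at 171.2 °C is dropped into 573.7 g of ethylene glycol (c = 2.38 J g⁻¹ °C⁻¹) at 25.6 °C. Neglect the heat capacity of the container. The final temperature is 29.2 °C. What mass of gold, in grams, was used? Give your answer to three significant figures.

q_gained = (573.7 × 2.38) × (29.2 − 25.6) = 4915 J
q_lost = m × 0.13 × (171.2 − 29.2) = 18.46 m
m = 4915 / 18.46 = 266 g

m = 266 g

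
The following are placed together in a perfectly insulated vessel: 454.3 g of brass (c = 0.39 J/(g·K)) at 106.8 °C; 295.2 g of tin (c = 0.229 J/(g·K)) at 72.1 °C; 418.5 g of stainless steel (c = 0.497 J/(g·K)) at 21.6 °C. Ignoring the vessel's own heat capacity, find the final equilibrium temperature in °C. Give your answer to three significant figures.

Σ mᵢcᵢ(T − Tᵢ) = 0  ⇒  T = Σ mᵢcᵢTᵢ / Σ mᵢcᵢ
Σ mᵢcᵢ = 454.3×0.39 + 295.2×0.229 + 418.5×0.497 = 452.7723
Σ mᵢcᵢTᵢ = 177.177×106.8 + 67.6008×72.1 + 207.9945×21.6 = 28289
T = 28289 / 452.7723 = 62.48 °C

T_f = 62.5 °C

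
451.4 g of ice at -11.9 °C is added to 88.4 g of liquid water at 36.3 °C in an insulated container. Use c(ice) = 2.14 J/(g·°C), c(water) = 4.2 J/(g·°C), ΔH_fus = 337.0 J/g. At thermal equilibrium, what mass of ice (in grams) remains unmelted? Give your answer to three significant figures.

m_ice remaining = 446 g

Heat to warm all ice to 0 °C: 451.4×2.14×11.9 = 11495 J
Heat released by water cooling to 0 °C: 88.4×4.2×36.3 = 13477 J
13477 J < 11495 + 451.4×337.0 = 163616.8 J, so not all ice melts; final T = 0 °C.
Heat left for melting: 13477 − 11495 = 1982 J
Mass melted = 1982 / 337.0 = 5.881 g
Ice remaining = 451.4 − 5.881 = 445.519 g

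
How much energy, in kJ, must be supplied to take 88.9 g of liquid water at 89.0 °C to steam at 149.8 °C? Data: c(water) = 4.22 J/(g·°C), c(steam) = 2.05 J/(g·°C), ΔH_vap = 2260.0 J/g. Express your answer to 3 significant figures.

q = 214 kJ

q1 (heat water 89.0→100.0 °C): 88.9 × 4.22 × 11.0 = 4127 J
q2 (vaporize at 100 °C): 88.9 × 2260.0 = 200914 J
q3 (heat steam 100.0→149.8 °C): 88.9 × 2.05 × 49.8 = 9076 J
Total: 4127 + 200914 + 9076 = 214117 J = 214 kJ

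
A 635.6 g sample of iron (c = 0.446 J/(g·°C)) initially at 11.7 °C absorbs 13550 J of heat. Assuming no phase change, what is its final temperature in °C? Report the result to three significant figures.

T_f = 59.5 °C

ΔT = q / (m c) = 13550 / (635.6 × 0.446) = 47.80 °C
T_f = 11.7 + 47.80 = 59.50 °C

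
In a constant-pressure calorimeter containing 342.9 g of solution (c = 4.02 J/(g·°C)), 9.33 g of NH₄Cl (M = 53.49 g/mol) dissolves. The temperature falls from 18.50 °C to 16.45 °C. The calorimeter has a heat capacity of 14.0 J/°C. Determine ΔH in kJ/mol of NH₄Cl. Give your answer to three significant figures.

ΔH = 16.4 kJ/mol

|ΔT| = |16.45 − 18.50| = 2.05 °C
|q_surr| = (342.9 × 4.02 + 14.0) × 2.05 = 1392.458 × 2.05 = 2855 J
n(NH₄Cl) = 9.33 / 53.49 = 0.1744 mol
Temperature fell, so q_rxn = +|q_surr| = 2.855 kJ
ΔH = q_rxn / n = 16.37 kJ/mol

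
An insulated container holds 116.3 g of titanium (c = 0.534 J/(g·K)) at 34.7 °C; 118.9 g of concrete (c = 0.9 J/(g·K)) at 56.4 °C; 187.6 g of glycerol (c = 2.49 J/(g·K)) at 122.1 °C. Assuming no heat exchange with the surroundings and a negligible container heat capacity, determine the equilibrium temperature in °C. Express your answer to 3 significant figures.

T_f = 103 °C

Σ mᵢcᵢ(T − Tᵢ) = 0  ⇒  T = Σ mᵢcᵢTᵢ / Σ mᵢcᵢ
Σ mᵢcᵢ = 116.3×0.534 + 118.9×0.9 + 187.6×2.49 = 636.2382
Σ mᵢcᵢTᵢ = 62.1042×34.7 + 107.01×56.4 + 467.124×122.1 = 65226
T = 65226 / 636.2382 = 102.5 °C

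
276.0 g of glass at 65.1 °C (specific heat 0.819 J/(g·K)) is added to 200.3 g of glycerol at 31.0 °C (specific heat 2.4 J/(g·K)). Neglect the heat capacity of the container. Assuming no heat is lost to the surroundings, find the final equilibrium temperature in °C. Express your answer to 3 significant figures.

Heat lost by glass = heat gained by glycerol.
(276.0)(0.819)(65.1 − T) = (200.3)(2.4)(T − 31.0)
226.044 (65.1 − T) = 480.72 (T − 31.0)
14715 − 226.044 T = 480.72 T − 14902
29617 = 706.764 T
T = 41.91 °C

T_f = 41.9 °C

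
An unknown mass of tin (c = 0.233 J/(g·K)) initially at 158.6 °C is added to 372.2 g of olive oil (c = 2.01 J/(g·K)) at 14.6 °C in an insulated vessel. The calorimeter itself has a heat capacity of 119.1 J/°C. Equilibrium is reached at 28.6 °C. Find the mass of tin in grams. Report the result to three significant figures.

m = 401 g

q_gained = (372.2 × 2.01 + 119.1) × (28.6 − 14.6) = 12140 J
q_lost = m × 0.233 × (158.6 − 28.6) = 30.29 m
m = 12140 / 30.29 = 401 g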